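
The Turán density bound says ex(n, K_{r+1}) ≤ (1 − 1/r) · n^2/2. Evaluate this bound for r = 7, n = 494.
Turán density bound = (6/7) · 494^2/2 = 732108/7 ≈ 104586.8571

Turán's theorem: ex(n, K_{r+1}) is achieved by the complete r-partite Turán graph T(n, r) with parts as balanced as possible, and is at most (1 − 1/r) · n^2/2. For r = 7, n = 494: the density bound is (6/7) · 244036/2 = 732108/7 ≈ 104586.8571. The integer-valued extremum is e(T(494, 7)) = 104586, which is strictly less than the density bound 732108/7 since 7 ∤ 494 (the parts of T(494, 7) cannot all be equal).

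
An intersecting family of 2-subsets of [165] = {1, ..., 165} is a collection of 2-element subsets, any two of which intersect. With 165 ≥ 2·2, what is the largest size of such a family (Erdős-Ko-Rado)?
max |F| = C(164, 1) = 164

Erdős-Ko-Rado (1961): when n ≥ 2k, max |F| = C(n−1, k−1). The bound is attained by the star {A : i ∈ A} for any fixed i ∈ [n]. Here C(165−1, 2−1) = C(164, 1) = 164.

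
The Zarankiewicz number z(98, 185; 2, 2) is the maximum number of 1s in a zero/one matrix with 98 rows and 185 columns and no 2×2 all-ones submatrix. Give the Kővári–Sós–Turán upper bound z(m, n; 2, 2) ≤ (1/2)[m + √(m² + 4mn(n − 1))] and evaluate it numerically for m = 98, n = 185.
z(98, 185; 2, 2) ≤ (1/2)[98 + √(98² + 4·98·185·184)] = (1/2)[98 + √13353284] = 1876.1073

Kővári–Sós–Turán: let r_1, ..., r_98 be the row sums and z = Σ r_i the total number of 1s. Each pair of columns can share at most one row with both entries 1 (else a 2×2 all-ones block appears), so Σ_i C(r_i, 2) ≤ C(185, 2) = 17020. By convexity Σ_i C(r_i, 2) ≥ 98·C(z/98, 2) = z(z − 98)/(2·98), giving z² − 98z − 98·185·184 ≤ 0 and hence z ≤ (1/2)[98 + √(9604 + 4·3335920)] = (1/2)[98 + √13353284] ≈ (1/2)(98 + 3654.2146) = 1876.1073.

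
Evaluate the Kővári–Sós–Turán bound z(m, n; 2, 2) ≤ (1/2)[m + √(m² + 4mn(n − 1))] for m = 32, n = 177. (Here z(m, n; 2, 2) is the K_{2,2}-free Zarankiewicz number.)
z(32, 177; 2, 2) ≤ (1/2)[32 + √(32² + 4·32·177·176)] = (1/2)[32 + √3988480] = 1014.559

Kővári–Sós–Turán: let r_1, ..., r_32 be the row sums and z = Σ r_i the total number of 1s. Each pair of columns can share at most one row with both entries 1 (else a 2×2 all-ones block appears), so Σ_i C(r_i, 2) ≤ C(177, 2) = 15576. By convexity Σ_i C(r_i, 2) ≥ 32·C(z/32, 2) = z(z − 32)/(2·32), giving z² − 32z − 32·177·176 ≤ 0 and hence z ≤ (1/2)[32 + √(1024 + 4·996864)] = (1/2)[32 + √3988480] ≈ (1/2)(32 + 1997.1179) = 1014.559.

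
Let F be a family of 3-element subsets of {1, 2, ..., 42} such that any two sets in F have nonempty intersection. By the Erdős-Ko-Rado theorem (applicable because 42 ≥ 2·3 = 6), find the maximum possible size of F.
max |F| = C(41, 2) = 820

Erdős-Ko-Rado (1961): when n ≥ 2k, max |F| = C(n−1, k−1). The bound is attained by the star {A : i ∈ A} for any fixed i ∈ [n]. Here C(42−1, 3−1) = C(41, 2) = 820.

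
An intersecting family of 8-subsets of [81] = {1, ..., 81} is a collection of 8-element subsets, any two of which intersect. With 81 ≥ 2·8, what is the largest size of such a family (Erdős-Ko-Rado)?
max |F| = C(80, 7) = 3176716400

Erdős-Ko-Rado (1961): when n ≥ 2k, max |F| = C(n−1, k−1). The bound is attained by the star {A : i ∈ A} for any fixed i ∈ [n]. Here C(81−1, 8−1) = C(80, 7) = 3176716400.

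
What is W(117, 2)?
W(117, 2) = 117 + 1 = 118

A 2-term AP is any pair of integers, so a monochromatic 2-AP exists iff some colour is used at least twice. With 117 colours, the colouring i ↦ i on {1, ..., 117} uses each colour once, avoiding any monochromatic pair, so W(117, 2) > 117. For {1, ..., 118}, pigeonhole forces two integers of the same colour, which form a monochromatic 2-AP. Hence W(117, 2) = 118.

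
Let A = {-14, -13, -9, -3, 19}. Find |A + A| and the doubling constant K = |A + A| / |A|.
K = |A + A| / |A| = 15/5 = 3

Enumerate A + A = {a + b : a, b ∈ A}. With |A| = 5, there are |A|^2 = 25 ordered sum pairs; collecting distinct values, A + A = {-28, -27, -26, -23, -22, -18, -17, -16, -12, -6, 5, 6, 10, 16, 38}, so |A + A| = 15. Thus K = 15/5 = 3. For comparison, the minimum possible |A + A| over all 5-element sets is 2·5 − 1 = 9 (so min K = 9/5), attained only by arithmetic progressions.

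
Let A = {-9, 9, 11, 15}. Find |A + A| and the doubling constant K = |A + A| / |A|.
K = |A + A| / |A| = 10/4 = 5/2

Enumerate A + A = {a + b : a, b ∈ A}. With |A| = 4, there are |A|^2 = 16 ordered sum pairs; collecting distinct values, A + A = {-18, 0, 2, 6, 18, 20, 22, 24, 26, 30}, so |A + A| = 10. Thus K = 10/4 = 5/2. For comparison, the minimum possible |A + A| over all 4-element sets is 2·4 − 1 = 7 (so min K = 7/4), attained only by arithmetic progressions.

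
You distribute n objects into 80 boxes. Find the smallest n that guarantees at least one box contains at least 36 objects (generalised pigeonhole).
n = (36 − 1)·80 + 1 = 2801

By the generalised pigeonhole principle, to guarantee some box contains ≥ r objects we need more than (r − 1) · k objects total. Threshold: n = (r − 1) · k + 1. With r = 36 and k = 80: n = 35 · 80 + 1 = 2800 + 1 = 2801. For n = 2800 = 35 · 80, we can put exactly 35 objects in every box, avoiding 36 in any single one — so 2801 is tight.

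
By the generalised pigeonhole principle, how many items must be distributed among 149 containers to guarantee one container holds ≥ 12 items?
n = (12 − 1)·149 + 1 = 1640

By the generalised pigeonhole principle, to guarantee some box contains ≥ r objects we need more than (r − 1) · k objects total. Threshold: n = (r − 1) · k + 1. With r = 12 and k = 149: n = 11 · 149 + 1 = 1639 + 1 = 1640. For n = 1639 = 11 · 149, we can put exactly 11 objects in every box, avoiding 12 in any single one — so 1640 is tight.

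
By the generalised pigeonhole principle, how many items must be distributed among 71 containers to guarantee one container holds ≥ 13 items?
n = (13 − 1)·71 + 1 = 853

By the generalised pigeonhole principle, to guarantee some box contains ≥ r objects we need more than (r − 1) · k objects total. Threshold: n = (r − 1) · k + 1. With r = 13 and k = 71: n = 12 · 71 + 1 = 852 + 1 = 853. For n = 852 = 12 · 71, we can put exactly 12 objects in every box, avoiding 13 in any single one — so 853 is tight.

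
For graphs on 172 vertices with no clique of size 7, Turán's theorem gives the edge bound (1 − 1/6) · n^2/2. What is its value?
Turán density bound = (5/6) · 172^2/2 = 36980/3 ≈ 12326.6667

Turán's theorem: ex(n, K_{r+1}) is achieved by the complete r-partite Turán graph T(n, r) with parts as balanced as possible, and is at most (1 − 1/r) · n^2/2. For r = 6, n = 172: the density bound is (5/6) · 29584/2 = 36980/3 ≈ 12326.6667. The integer-valued extremum is e(T(172, 6)) = 12326, which is strictly less than the density bound 36980/3 since 6 ∤ 172 (the parts of T(172, 6) cannot all be equal).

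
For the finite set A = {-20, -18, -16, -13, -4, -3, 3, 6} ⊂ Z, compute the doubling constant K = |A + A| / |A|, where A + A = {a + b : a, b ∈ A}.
K = |A + A| / |A| = 32/8 = 4

Enumerate A + A = {a + b : a, b ∈ A}. With |A| = 8, there are |A|^2 = 64 ordered sum pairs; collecting distinct values, A + A = {-40, -38, -36, -34, -33, -32, -31, -29, -26, -24, -23, -22, -21, -20, -19, -17, -16, -15, -14, -13, -12, -10, -8, -7, -6, -1, 0, 2, 3, 6, 9, 12}, so |A + A| = 32. Thus K = 32/8 = 4. For comparison, the minimum possible |A + A| over all 8-element sets is 2·8 − 1 = 15 (so min K = 15/8), attained only by arithmetic progressions.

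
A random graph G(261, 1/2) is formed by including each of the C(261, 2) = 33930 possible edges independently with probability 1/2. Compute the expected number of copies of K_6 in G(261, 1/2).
E[# K_6] = C(261, 6) · (1/2)^C(6, 2) = 414356272512 / 2^15 = 3237158379/256 ≈ 12645149.917969

For each 6-subset S of vertices (there are C(261, 6) = 414356272512 such S), let X_S = 1 if S induces a K_6 (all C(6, 2) = 15 edges present). Then P(X_S = 1) = (1/2)^15 = 1/32768. By linearity of expectation, E[# K_6] = C(261, 6) · (1/2)^15 = 414356272512 / 32768 = 3237158379/256 ≈ 12645149.917969.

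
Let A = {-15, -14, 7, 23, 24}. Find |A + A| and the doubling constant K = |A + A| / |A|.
K = |A + A| / |A| = 14/5

Enumerate A + A = {a + b : a, b ∈ A}. With |A| = 5, there are |A|^2 = 25 ordered sum pairs; collecting distinct values, A + A = {-30, -29, -28, -8, -7, 8, 9, 10, 14, 30, 31, 46, 47, 48}, so |A + A| = 14. Thus K = 14/5. For comparison, the minimum possible |A + A| over all 5-element sets is 2·5 − 1 = 9 (so min K = 9/5), attained only by arithmetic progressions.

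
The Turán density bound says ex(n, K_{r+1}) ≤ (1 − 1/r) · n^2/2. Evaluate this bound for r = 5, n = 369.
Turán density bound = (4/5) · 369^2/2 = 272322/5 ≈ 54464.4

Turán's theorem: ex(n, K_{r+1}) is achieved by the complete r-partite Turán graph T(n, r) with parts as balanced as possible, and is at most (1 − 1/r) · n^2/2. For r = 5, n = 369: the density bound is (4/5) · 136161/2 = 272322/5 ≈ 54464.4. The integer-valued extremum is e(T(369, 5)) = 54464, which is strictly less than the density bound 272322/5 since 5 ∤ 369 (the parts of T(369, 5) cannot all be equal).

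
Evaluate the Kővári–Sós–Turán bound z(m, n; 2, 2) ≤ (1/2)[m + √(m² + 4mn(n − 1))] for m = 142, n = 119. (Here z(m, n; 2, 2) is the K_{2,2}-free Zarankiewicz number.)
z(142, 119; 2, 2) ≤ (1/2)[142 + √(142² + 4·142·119·118)] = (1/2)[142 + √7996020] = 1484.8617

Kővári–Sós–Turán: let r_1, ..., r_142 be the row sums and z = Σ r_i the total number of 1s. Each pair of columns can share at most one row with both entries 1 (else a 2×2 all-ones block appears), so Σ_i C(r_i, 2) ≤ C(119, 2) = 7021. By convexity Σ_i C(r_i, 2) ≥ 142·C(z/142, 2) = z(z − 142)/(2·142), giving z² − 142z − 142·119·118 ≤ 0 and hence z ≤ (1/2)[142 + √(20164 + 4·1993964)] = (1/2)[142 + √7996020] ≈ (1/2)(142 + 2827.7235) = 1484.8617.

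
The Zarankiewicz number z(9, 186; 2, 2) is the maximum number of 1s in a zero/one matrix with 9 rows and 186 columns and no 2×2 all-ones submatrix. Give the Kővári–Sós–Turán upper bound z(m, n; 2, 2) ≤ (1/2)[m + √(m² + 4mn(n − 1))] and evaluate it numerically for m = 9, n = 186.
z(9, 186; 2, 2) ≤ (1/2)[9 + √(9² + 4·9·186·185)] = (1/2)[9 + √1238841] = 561.0162

Kővári–Sós–Turán: let r_1, ..., r_9 be the row sums and z = Σ r_i the total number of 1s. Each pair of columns can share at most one row with both entries 1 (else a 2×2 all-ones block appears), so Σ_i C(r_i, 2) ≤ C(186, 2) = 17205. By convexity Σ_i C(r_i, 2) ≥ 9·C(z/9, 2) = z(z − 9)/(2·9), giving z² − 9z − 9·186·185 ≤ 0 and hence z ≤ (1/2)[9 + √(81 + 4·309690)] = (1/2)[9 + √1238841] ≈ (1/2)(9 + 1113.0323) = 561.0162.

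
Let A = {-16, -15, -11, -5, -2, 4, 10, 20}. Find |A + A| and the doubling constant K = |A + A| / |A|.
K = |A + A| / |A| = 32/8 = 4

Enumerate A + A = {a + b : a, b ∈ A}. With |A| = 8, there are |A|^2 = 64 ordered sum pairs; collecting distinct values, A + A = {-32, -31, -30, -27, -26, -22, -21, -20, -18, -17, -16, -13, -12, -11, -10, -7, -6, -5, -4, -1, 2, 4, 5, 8, 9, 14, 15, 18, 20, 24, 30, 40}, so |A + A| = 32. Thus K = 32/8 = 4. For comparison, the minimum possible |A + A| over all 8-element sets is 2·8 − 1 = 15 (so min K = 15/8), attained only by arithmetic progressions.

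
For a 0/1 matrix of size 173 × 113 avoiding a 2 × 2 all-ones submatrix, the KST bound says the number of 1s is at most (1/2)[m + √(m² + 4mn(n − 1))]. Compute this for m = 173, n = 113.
z(173, 113; 2, 2) ≤ (1/2)[173 + √(173² + 4·173·113·112)] = (1/2)[173 + √8787881] = 1568.718

Kővári–Sós–Turán: let r_1, ..., r_173 be the row sums and z = Σ r_i the total number of 1s. Each pair of columns can share at most one row with both entries 1 (else a 2×2 all-ones block appears), so Σ_i C(r_i, 2) ≤ C(113, 2) = 6328. By convexity Σ_i C(r_i, 2) ≥ 173·C(z/173, 2) = z(z − 173)/(2·173), giving z² − 173z − 173·113·112 ≤ 0 and hence z ≤ (1/2)[173 + √(29929 + 4·2189488)] = (1/2)[173 + √8787881] ≈ (1/2)(173 + 2964.436) = 1568.718.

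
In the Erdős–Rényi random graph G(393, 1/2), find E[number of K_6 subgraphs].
E[# K_6] = C(393, 6) · (1/2)^C(6, 2) = 4924575638164 / 2^15 = 1231143909541/8192 ≈ 150286121.770142

For each 6-subset S of vertices (there are C(393, 6) = 4924575638164 such S), let X_S = 1 if S induces a K_6 (all C(6, 2) = 15 edges present). Then P(X_S = 1) = (1/2)^15 = 1/32768. By linearity of expectation, E[# K_6] = C(393, 6) · (1/2)^15 = 4924575638164 / 32768 = 1231143909541/8192 ≈ 150286121.770142.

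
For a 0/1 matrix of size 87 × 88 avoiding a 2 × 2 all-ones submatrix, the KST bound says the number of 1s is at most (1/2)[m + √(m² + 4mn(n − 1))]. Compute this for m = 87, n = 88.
z(87, 88; 2, 2) ≤ (1/2)[87 + √(87² + 4·87·88·87)] = (1/2)[87 + √2671857] = 860.7908

Kővári–Sós–Turán: let r_1, ..., r_87 be the row sums and z = Σ r_i the total number of 1s. Each pair of columns can share at most one row with both entries 1 (else a 2×2 all-ones block appears), so Σ_i C(r_i, 2) ≤ C(88, 2) = 3828. By convexity Σ_i C(r_i, 2) ≥ 87·C(z/87, 2) = z(z − 87)/(2·87), giving z² − 87z − 87·88·87 ≤ 0 and hence z ≤ (1/2)[87 + √(7569 + 4·666072)] = (1/2)[87 + √2671857] ≈ (1/2)(87 + 1634.5816) = 860.7908.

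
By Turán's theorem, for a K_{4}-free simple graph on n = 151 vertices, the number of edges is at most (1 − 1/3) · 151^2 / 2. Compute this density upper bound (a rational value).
Turán density bound = (2/3) · 151^2/2 = 22801/3 ≈ 7600.3333

Turán's theorem: ex(n, K_{r+1}) is achieved by the complete r-partite Turán graph T(n, r) with parts as balanced as possible, and is at most (1 − 1/r) · n^2/2. For r = 3, n = 151: the density bound is (2/3) · 22801/2 = 22801/3 ≈ 7600.3333. The integer-valued extremum is e(T(151, 3)) = 7600, which is strictly less than the density bound 22801/3 since 3 ∤ 151 (the parts of T(151, 3) cannot all be equal).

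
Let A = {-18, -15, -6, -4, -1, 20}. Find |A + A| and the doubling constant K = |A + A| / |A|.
K = |A + A| / |A| = 20/6 = 10/3

Enumerate A + A = {a + b : a, b ∈ A}. With |A| = 6, there are |A|^2 = 36 ordered sum pairs; collecting distinct values, A + A = {-36, -33, -30, -24, -22, -21, -19, -16, -12, -10, -8, -7, -5, -2, 2, 5, 14, 16, 19, 40}, so |A + A| = 20. Thus K = 20/6 = 10/3. For comparison, the minimum possible |A + A| over all 6-element sets is 2·6 − 1 = 11 (so min K = 11/6), attained only by arithmetic progressions.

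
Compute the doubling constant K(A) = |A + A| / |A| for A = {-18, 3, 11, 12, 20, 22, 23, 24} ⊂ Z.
K = |A + A| / |A| = 30/8 = 15/4

Enumerate A + A = {a + b : a, b ∈ A}. With |A| = 8, there are |A|^2 = 64 ordered sum pairs; collecting distinct values, A + A = {-36, -15, -7, -6, 2, 4, 5, 6, 14, 15, 22, 23, 24, 25, 26, 27, 31, 32, 33, 34, 35, 36, 40, 42, 43, 44, 45, 46, 47, 48}, so |A + A| = 30. Thus K = 30/8 = 15/4. For comparison, the minimum possible |A + A| over all 8-element sets is 2·8 − 1 = 15 (so min K = 15/8), attained only by arithmetic progressions.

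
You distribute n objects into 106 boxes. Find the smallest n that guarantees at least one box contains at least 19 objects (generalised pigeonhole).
n = (19 − 1)·106 + 1 = 1909

By the generalised pigeonhole principle, to guarantee some box contains ≥ r objects we need more than (r − 1) · k objects total. Threshold: n = (r − 1) · k + 1. With r = 19 and k = 106: n = 18 · 106 + 1 = 1908 + 1 = 1909. For n = 1908 = 18 · 106, we can put exactly 18 objects in every box, avoiding 19 in any single one — so 1909 is tight.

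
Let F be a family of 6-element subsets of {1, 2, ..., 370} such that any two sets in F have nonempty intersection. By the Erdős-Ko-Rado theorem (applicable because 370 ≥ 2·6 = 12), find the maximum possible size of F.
max |F| = C(369, 5) = 55479552948

The Erdős-Ko-Rado theorem states: for n ≥ 2k, an intersecting family of k-subsets of an n-element set has size at most C(n − 1, k − 1), with equality for 'star' families {A ⊆ [n] : |A| = k, i ∈ A} (fix an element i). For n = 370, k = 6: C(369, 5) = 55479552948.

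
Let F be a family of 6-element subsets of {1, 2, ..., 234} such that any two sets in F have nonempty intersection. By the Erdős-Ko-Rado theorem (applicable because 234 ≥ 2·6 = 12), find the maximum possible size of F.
max |F| = C(233, 5) = 5480724326

The Erdős-Ko-Rado theorem states: for n ≥ 2k, an intersecting family of k-subsets of an n-element set has size at most C(n − 1, k − 1), with equality for 'star' families {A ⊆ [n] : |A| = k, i ∈ A} (fix an element i). For n = 234, k = 6: C(233, 5) = 5480724326.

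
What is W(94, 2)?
W(94, 2) = 94 + 1 = 95

A 2-term AP is any pair of integers, so a monochromatic 2-AP exists iff some colour is used at least twice. With 94 colours, the colouring i ↦ i on {1, ..., 94} uses each colour once, avoiding any monochromatic pair, so W(94, 2) > 94. For {1, ..., 95}, pigeonhole forces two integers of the same colour, which form a monochromatic 2-AP. Hence W(94, 2) = 95.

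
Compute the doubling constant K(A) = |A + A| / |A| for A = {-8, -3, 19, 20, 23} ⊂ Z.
K = |A + A| / |A| = 15/5 = 3

Enumerate A + A = {a + b : a, b ∈ A}. With |A| = 5, there are |A|^2 = 25 ordered sum pairs; collecting distinct values, A + A = {-16, -11, -6, 11, 12, 15, 16, 17, 20, 38, 39, 40, 42, 43, 46}, so |A + A| = 15. Thus K = 15/5 = 3. For comparison, the minimum possible |A + A| over all 5-element sets is 2·5 − 1 = 9 (so min K = 9/5), attained only by arithmetic progressions.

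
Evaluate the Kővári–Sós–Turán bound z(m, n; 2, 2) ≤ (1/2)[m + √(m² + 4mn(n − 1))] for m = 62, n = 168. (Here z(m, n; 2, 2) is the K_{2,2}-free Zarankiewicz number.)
z(62, 168; 2, 2) ≤ (1/2)[62 + √(62² + 4·62·168·167)] = (1/2)[62 + √6961732] = 1350.2547

Kővári–Sós–Turán: let r_1, ..., r_62 be the row sums and z = Σ r_i the total number of 1s. Each pair of columns can share at most one row with both entries 1 (else a 2×2 all-ones block appears), so Σ_i C(r_i, 2) ≤ C(168, 2) = 14028. By convexity Σ_i C(r_i, 2) ≥ 62·C(z/62, 2) = z(z − 62)/(2·62), giving z² − 62z − 62·168·167 ≤ 0 and hence z ≤ (1/2)[62 + √(3844 + 4·1739472)] = (1/2)[62 + √6961732] ≈ (1/2)(62 + 2638.5094) = 1350.2547.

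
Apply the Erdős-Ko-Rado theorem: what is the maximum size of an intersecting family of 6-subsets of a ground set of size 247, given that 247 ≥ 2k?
max |F| = C(246, 5) = 7206616494

The Erdős-Ko-Rado theorem states: for n ≥ 2k, an intersecting family of k-subsets of an n-element set has size at most C(n − 1, k − 1), with equality for 'star' families {A ⊆ [n] : |A| = k, i ∈ A} (fix an element i). For n = 247, k = 6: C(246, 5) = 7206616494.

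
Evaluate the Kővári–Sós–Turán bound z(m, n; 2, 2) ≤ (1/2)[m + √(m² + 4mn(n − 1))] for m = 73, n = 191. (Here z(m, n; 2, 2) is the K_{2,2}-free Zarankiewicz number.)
z(73, 191; 2, 2) ≤ (1/2)[73 + √(73² + 4·73·191·190)] = (1/2)[73 + √10602009] = 1664.5363

Kővári–Sós–Turán: let r_1, ..., r_73 be the row sums and z = Σ r_i the total number of 1s. Each pair of columns can share at most one row with both entries 1 (else a 2×2 all-ones block appears), so Σ_i C(r_i, 2) ≤ C(191, 2) = 18145. By convexity Σ_i C(r_i, 2) ≥ 73·C(z/73, 2) = z(z − 73)/(2·73), giving z² − 73z − 73·191·190 ≤ 0 and hence z ≤ (1/2)[73 + √(5329 + 4·2649170)] = (1/2)[73 + √10602009] ≈ (1/2)(73 + 3256.0726) = 1664.5363.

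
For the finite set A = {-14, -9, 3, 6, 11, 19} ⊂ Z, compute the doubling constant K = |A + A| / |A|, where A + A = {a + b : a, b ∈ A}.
K = |A + A| / |A| = 19/6

Enumerate A + A = {a + b : a, b ∈ A}. With |A| = 6, there are |A|^2 = 36 ordered sum pairs; collecting distinct values, A + A = {-28, -23, -18, -11, -8, -6, -3, 2, 5, 6, 9, 10, 12, 14, 17, 22, 25, 30, 38}, so |A + A| = 19. Thus K = 19/6. For comparison, the minimum possible |A + A| over all 6-element sets is 2·6 − 1 = 11 (so min K = 11/6), attained only by arithmetic progressions.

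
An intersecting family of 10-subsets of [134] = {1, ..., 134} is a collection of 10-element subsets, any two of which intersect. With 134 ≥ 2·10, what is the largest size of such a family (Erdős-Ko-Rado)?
max |F| = C(133, 9) = 27212042858000

Erdős-Ko-Rado (1961): when n ≥ 2k, max |F| = C(n−1, k−1). The bound is attained by the star {A : i ∈ A} for any fixed i ∈ [n]. Here C(134−1, 10−1) = C(133, 9) = 27212042858000.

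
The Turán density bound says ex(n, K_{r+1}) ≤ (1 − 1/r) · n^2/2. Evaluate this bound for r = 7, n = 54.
Turán density bound = (6/7) · 54^2/2 = 8748/7 ≈ 1249.7143

Turán's theorem: ex(n, K_{r+1}) is achieved by the complete r-partite Turán graph T(n, r) with parts as balanced as possible, and is at most (1 − 1/r) · n^2/2. For r = 7, n = 54: the density bound is (6/7) · 2916/2 = 8748/7 ≈ 1249.7143. The integer-valued extremum is e(T(54, 7)) = 1249, which is strictly less than the density bound 8748/7 since 7 ∤ 54 (the parts of T(54, 7) cannot all be equal).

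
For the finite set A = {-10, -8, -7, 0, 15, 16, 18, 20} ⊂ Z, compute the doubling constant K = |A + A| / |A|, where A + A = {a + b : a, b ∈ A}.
K = |A + A| / |A| = 32/8 = 4

Enumerate A + A = {a + b : a, b ∈ A}. With |A| = 8, there are |A|^2 = 64 ordered sum pairs; collecting distinct values, A + A = {-20, -18, -17, -16, -15, -14, -10, -8, -7, 0, 5, 6, 7, 8, 9, 10, 11, 12, 13, 15, 16, 18, 20, 30, 31, 32, 33, 34, 35, 36, 38, 40}, so |A + A| = 32. Thus K = 32/8 = 4. For comparison, the minimum possible |A + A| over all 8-element sets is 2·8 − 1 = 15 (so min K = 15/8), attained only by arithmetic progressions.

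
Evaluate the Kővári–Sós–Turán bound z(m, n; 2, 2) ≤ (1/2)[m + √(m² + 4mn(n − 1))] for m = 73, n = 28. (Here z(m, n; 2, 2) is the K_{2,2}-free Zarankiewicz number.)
z(73, 28; 2, 2) ≤ (1/2)[73 + √(73² + 4·73·28·27)] = (1/2)[73 + √226081] = 274.2399

Kővári–Sós–Turán: let r_1, ..., r_73 be the row sums and z = Σ r_i the total number of 1s. Each pair of columns can share at most one row with both entries 1 (else a 2×2 all-ones block appears), so Σ_i C(r_i, 2) ≤ C(28, 2) = 378. By convexity Σ_i C(r_i, 2) ≥ 73·C(z/73, 2) = z(z − 73)/(2·73), giving z² − 73z − 73·28·27 ≤ 0 and hence z ≤ (1/2)[73 + √(5329 + 4·55188)] = (1/2)[73 + √226081] ≈ (1/2)(73 + 475.4798) = 274.2399.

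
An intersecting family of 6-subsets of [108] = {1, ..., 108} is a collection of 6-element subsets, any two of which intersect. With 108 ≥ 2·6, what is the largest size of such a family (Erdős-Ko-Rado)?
max |F| = C(107, 5) = 106308566

The Erdős-Ko-Rado theorem states: for n ≥ 2k, an intersecting family of k-subsets of an n-element set has size at most C(n − 1, k − 1), with equality for 'star' families {A ⊆ [n] : |A| = k, i ∈ A} (fix an element i). For n = 108, k = 6: C(107, 5) = 106308566.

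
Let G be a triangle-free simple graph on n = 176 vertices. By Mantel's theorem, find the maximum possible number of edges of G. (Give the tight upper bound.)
ex(176, K_3) = ⌊176^2/4⌋ = 7744

Mantel (1907): a triangle-free graph on n vertices has at most ⌊n^2/4⌋ edges, with equality for the complete bipartite graph K_{⌊n/2⌋, ⌈n/2⌉}. For n = 176: ⌊176^2/4⌋ = ⌊30976/4⌋ = 7744. The extremal graph is K_{88, 88}, which has 88·88 = 7744 edges.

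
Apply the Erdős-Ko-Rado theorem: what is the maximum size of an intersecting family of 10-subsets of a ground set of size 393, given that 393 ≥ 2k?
max |F| = C(392, 9) = 549080409688370560

Erdős-Ko-Rado (1961): when n ≥ 2k, max |F| = C(n−1, k−1). The bound is attained by the star {A : i ∈ A} for any fixed i ∈ [n]. Here C(393−1, 10−1) = C(392, 9) = 549080409688370560.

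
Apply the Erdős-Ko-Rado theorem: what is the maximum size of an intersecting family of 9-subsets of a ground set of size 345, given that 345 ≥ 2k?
max |F| = C(344, 8) = 4480616157184167

Erdős-Ko-Rado (1961): when n ≥ 2k, max |F| = C(n−1, k−1). The bound is attained by the star {A : i ∈ A} for any fixed i ∈ [n]. Here C(345−1, 9−1) = C(344, 8) = 4480616157184167.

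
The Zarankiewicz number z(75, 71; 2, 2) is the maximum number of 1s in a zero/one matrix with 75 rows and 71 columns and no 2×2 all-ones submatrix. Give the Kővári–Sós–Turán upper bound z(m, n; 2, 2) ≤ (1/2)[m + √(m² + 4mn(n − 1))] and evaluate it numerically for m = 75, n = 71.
z(75, 71; 2, 2) ≤ (1/2)[75 + √(75² + 4·75·71·70)] = (1/2)[75 + √1496625] = 649.1831

Kővári–Sós–Turán: let r_1, ..., r_75 be the row sums and z = Σ r_i the total number of 1s. Each pair of columns can share at most one row with both entries 1 (else a 2×2 all-ones block appears), so Σ_i C(r_i, 2) ≤ C(71, 2) = 2485. By convexity Σ_i C(r_i, 2) ≥ 75·C(z/75, 2) = z(z − 75)/(2·75), giving z² − 75z − 75·71·70 ≤ 0 and hence z ≤ (1/2)[75 + √(5625 + 4·372750)] = (1/2)[75 + √1496625] ≈ (1/2)(75 + 1223.3663) = 649.1831.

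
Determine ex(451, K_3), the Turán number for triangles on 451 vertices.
ex(451, K_3) = ⌊451^2/4⌋ = 50850

Mantel (1907): a triangle-free graph on n vertices has at most ⌊n^2/4⌋ edges, with equality for the complete bipartite graph K_{⌊n/2⌋, ⌈n/2⌉}. For n = 451: ⌊451^2/4⌋ = ⌊203401/4⌋ = 50850. The extremal graph is K_{225, 226}, which has 225·226 = 50850 edges.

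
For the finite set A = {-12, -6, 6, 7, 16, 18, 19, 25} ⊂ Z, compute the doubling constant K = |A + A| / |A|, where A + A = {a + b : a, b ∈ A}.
K = |A + A| / |A| = 31/8

Enumerate A + A = {a + b : a, b ∈ A}. With |A| = 8, there are |A|^2 = 64 ordered sum pairs; collecting distinct values, A + A = {-24, -18, -12, -6, -5, 0, 1, 4, 6, 7, 10, 12, 13, 14, 19, 22, 23, 24, 25, 26, 31, 32, 34, 35, 36, 37, 38, 41, 43, 44, 50}, so |A + A| = 31. Thus K = 31/8. For comparison, the minimum possible |A + A| over all 8-element sets is 2·8 − 1 = 15 (so min K = 15/8), attained only by arithmetic progressions.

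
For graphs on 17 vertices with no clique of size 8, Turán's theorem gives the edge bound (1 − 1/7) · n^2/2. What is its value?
Turán density bound = (6/7) · 17^2/2 = 867/7 ≈ 123.8571

Turán's theorem: ex(n, K_{r+1}) is achieved by the complete r-partite Turán graph T(n, r) with parts as balanced as possible, and is at most (1 − 1/r) · n^2/2. For r = 7, n = 17: the density bound is (6/7) · 289/2 = 867/7 ≈ 123.8571. The integer-valued extremum is e(T(17, 7)) = 123, which is strictly less than the density bound 867/7 since 7 ∤ 17 (the parts of T(17, 7) cannot all be equal).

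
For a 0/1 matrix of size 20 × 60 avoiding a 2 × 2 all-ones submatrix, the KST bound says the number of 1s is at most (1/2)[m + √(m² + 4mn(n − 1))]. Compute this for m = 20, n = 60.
z(20, 60; 2, 2) ≤ (1/2)[20 + √(20² + 4·20·60·59)] = (1/2)[20 + √283600] = 276.2705

Kővári–Sós–Turán: let r_1, ..., r_20 be the row sums and z = Σ r_i the total number of 1s. Each pair of columns can share at most one row with both entries 1 (else a 2×2 all-ones block appears), so Σ_i C(r_i, 2) ≤ C(60, 2) = 1770. By convexity Σ_i C(r_i, 2) ≥ 20·C(z/20, 2) = z(z − 20)/(2·20), giving z² − 20z − 20·60·59 ≤ 0 and hence z ≤ (1/2)[20 + √(400 + 4·70800)] = (1/2)[20 + √283600] ≈ (1/2)(20 + 532.5411) = 276.2705.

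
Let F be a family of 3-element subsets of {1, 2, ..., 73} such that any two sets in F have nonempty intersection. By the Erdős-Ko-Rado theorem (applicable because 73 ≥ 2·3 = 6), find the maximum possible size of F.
max |F| = C(72, 2) = 2556

The Erdős-Ko-Rado theorem states: for n ≥ 2k, an intersecting family of k-subsets of an n-element set has size at most C(n − 1, k − 1), with equality for 'star' families {A ⊆ [n] : |A| = k, i ∈ A} (fix an element i). For n = 73, k = 3: C(72, 2) = 2556.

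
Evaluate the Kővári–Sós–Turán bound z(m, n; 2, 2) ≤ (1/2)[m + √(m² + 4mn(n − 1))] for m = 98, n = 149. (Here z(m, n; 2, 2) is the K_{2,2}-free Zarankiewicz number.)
z(98, 149; 2, 2) ≤ (1/2)[98 + √(98² + 4·98·149·148)] = (1/2)[98 + √8653988] = 1519.8831

Kővári–Sós–Turán: let r_1, ..., r_98 be the row sums and z = Σ r_i the total number of 1s. Each pair of columns can share at most one row with both entries 1 (else a 2×2 all-ones block appears), so Σ_i C(r_i, 2) ≤ C(149, 2) = 11026. By convexity Σ_i C(r_i, 2) ≥ 98·C(z/98, 2) = z(z − 98)/(2·98), giving z² − 98z − 98·149·148 ≤ 0 and hence z ≤ (1/2)[98 + √(9604 + 4·2161096)] = (1/2)[98 + √8653988] ≈ (1/2)(98 + 2941.7661) = 1519.8831.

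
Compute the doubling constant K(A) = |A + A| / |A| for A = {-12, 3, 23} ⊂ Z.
K = |A + A| / |A| = 6/3 = 2

Enumerate A + A = {a + b : a, b ∈ A}. With |A| = 3, there are |A|^2 = 9 ordered sum pairs; collecting distinct values, A + A = {-24, -9, 6, 11, 26, 46}, so |A + A| = 6. Thus K = 6/3 = 2. For comparison, the minimum possible |A + A| over all 3-element sets is 2·3 − 1 = 5 (so min K = 5/3), attained only by arithmetic progressions.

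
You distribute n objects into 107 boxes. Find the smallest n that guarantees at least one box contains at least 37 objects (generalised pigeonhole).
n = (37 − 1)·107 + 1 = 3853

By the generalised pigeonhole principle, to guarantee some box contains ≥ r objects we need more than (r − 1) · k objects total. Threshold: n = (r − 1) · k + 1. With r = 37 and k = 107: n = 36 · 107 + 1 = 3852 + 1 = 3853. For n = 3852 = 36 · 107, we can put exactly 36 objects in every box, avoiding 37 in any single one — so 3853 is tight.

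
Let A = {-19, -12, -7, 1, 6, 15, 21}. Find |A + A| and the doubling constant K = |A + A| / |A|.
K = |A + A| / |A| = 26/7

Enumerate A + A = {a + b : a, b ∈ A}. With |A| = 7, there are |A|^2 = 49 ordered sum pairs; collecting distinct values, A + A = {-38, -31, -26, -24, -19, -18, -14, -13, -11, -6, -4, -1, 2, 3, 7, 8, 9, 12, 14, 16, 21, 22, 27, 30, 36, 42}, so |A + A| = 26. Thus K = 26/7. For comparison, the minimum possible |A + A| over all 7-element sets is 2·7 − 1 = 13 (so min K = 13/7), attained only by arithmetic progressions.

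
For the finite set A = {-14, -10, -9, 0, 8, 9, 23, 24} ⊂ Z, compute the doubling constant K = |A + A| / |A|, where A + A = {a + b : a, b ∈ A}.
K = |A + A| / |A| = 31/8

Enumerate A + A = {a + b : a, b ∈ A}. With |A| = 8, there are |A|^2 = 64 ordered sum pairs; collecting distinct values, A + A = {-28, -24, -23, -20, -19, -18, -14, -10, -9, -6, -5, -2, -1, 0, 8, 9, 10, 13, 14, 15, 16, 17, 18, 23, 24, 31, 32, 33, 46, 47, 48}, so |A + A| = 31. Thus K = 31/8. For comparison, the minimum possible |A + A| over all 8-element sets is 2·8 − 1 = 15 (so min K = 15/8), attained only by arithmetic progressions.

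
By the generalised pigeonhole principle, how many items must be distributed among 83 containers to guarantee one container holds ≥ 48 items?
n = (48 − 1)·83 + 1 = 3902

By the generalised pigeonhole principle, to guarantee some box contains ≥ r objects we need more than (r − 1) · k objects total. Threshold: n = (r − 1) · k + 1. With r = 48 and k = 83: n = 47 · 83 + 1 = 3901 + 1 = 3902. For n = 3901 = 47 · 83, we can put exactly 47 objects in every box, avoiding 48 in any single one — so 3902 is tight.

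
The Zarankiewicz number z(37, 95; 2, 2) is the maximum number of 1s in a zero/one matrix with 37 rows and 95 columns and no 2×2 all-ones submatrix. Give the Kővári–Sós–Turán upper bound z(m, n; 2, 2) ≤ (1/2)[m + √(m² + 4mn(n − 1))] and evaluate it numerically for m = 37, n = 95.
z(37, 95; 2, 2) ≤ (1/2)[37 + √(37² + 4·37·95·94)] = (1/2)[37 + √1323009] = 593.6106

Kővári–Sós–Turán: let r_1, ..., r_37 be the row sums and z = Σ r_i the total number of 1s. Each pair of columns can share at most one row with both entries 1 (else a 2×2 all-ones block appears), so Σ_i C(r_i, 2) ≤ C(95, 2) = 4465. By convexity Σ_i C(r_i, 2) ≥ 37·C(z/37, 2) = z(z − 37)/(2·37), giving z² − 37z − 37·95·94 ≤ 0 and hence z ≤ (1/2)[37 + √(1369 + 4·330410)] = (1/2)[37 + √1323009] ≈ (1/2)(37 + 1150.2213) = 593.6106.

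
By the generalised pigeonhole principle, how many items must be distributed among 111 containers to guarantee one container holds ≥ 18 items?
n = (18 − 1)·111 + 1 = 1888

By the generalised pigeonhole principle, to guarantee some box contains ≥ r objects we need more than (r − 1) · k objects total. Threshold: n = (r − 1) · k + 1. With r = 18 and k = 111: n = 17 · 111 + 1 = 1887 + 1 = 1888. For n = 1887 = 17 · 111, we can put exactly 17 objects in every box, avoiding 18 in any single one — so 1888 is tight.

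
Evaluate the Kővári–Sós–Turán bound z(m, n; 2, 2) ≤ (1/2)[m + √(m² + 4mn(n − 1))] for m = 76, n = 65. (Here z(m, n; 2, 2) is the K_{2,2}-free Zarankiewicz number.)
z(76, 65; 2, 2) ≤ (1/2)[76 + √(76² + 4·76·65·64)] = (1/2)[76 + √1270416] = 601.5637

Kővári–Sós–Turán: let r_1, ..., r_76 be the row sums and z = Σ r_i the total number of 1s. Each pair of columns can share at most one row with both entries 1 (else a 2×2 all-ones block appears), so Σ_i C(r_i, 2) ≤ C(65, 2) = 2080. By convexity Σ_i C(r_i, 2) ≥ 76·C(z/76, 2) = z(z − 76)/(2·76), giving z² − 76z − 76·65·64 ≤ 0 and hence z ≤ (1/2)[76 + √(5776 + 4·316160)] = (1/2)[76 + √1270416] ≈ (1/2)(76 + 1127.1273) = 601.5637.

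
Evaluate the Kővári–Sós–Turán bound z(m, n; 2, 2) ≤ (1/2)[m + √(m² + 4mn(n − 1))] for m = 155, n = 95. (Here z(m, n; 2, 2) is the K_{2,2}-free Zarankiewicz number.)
z(155, 95; 2, 2) ≤ (1/2)[155 + √(155² + 4·155·95·94)] = (1/2)[155 + √5560625] = 1256.5489

Kővári–Sós–Turán: let r_1, ..., r_155 be the row sums and z = Σ r_i the total number of 1s. Each pair of columns can share at most one row with both entries 1 (else a 2×2 all-ones block appears), so Σ_i C(r_i, 2) ≤ C(95, 2) = 4465. By convexity Σ_i C(r_i, 2) ≥ 155·C(z/155, 2) = z(z − 155)/(2·155), giving z² − 155z − 155·95·94 ≤ 0 and hence z ≤ (1/2)[155 + √(24025 + 4·1384150)] = (1/2)[155 + √5560625] ≈ (1/2)(155 + 2358.0978) = 1256.5489.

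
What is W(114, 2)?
W(114, 2) = 114 + 1 = 115

A 2-term AP is any pair of integers, so a monochromatic 2-AP exists iff some colour is used at least twice. With 114 colours, the colouring i ↦ i on {1, ..., 114} uses each colour once, avoiding any monochromatic pair, so W(114, 2) > 114. For {1, ..., 115}, pigeonhole forces two integers of the same colour, which form a monochromatic 2-AP. Hence W(114, 2) = 115.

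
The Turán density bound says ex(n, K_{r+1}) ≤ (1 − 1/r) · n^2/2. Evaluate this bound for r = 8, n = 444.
Turán density bound = (7/8) · 444^2/2 = 86247

Turán's theorem: ex(n, K_{r+1}) is achieved by the complete r-partite Turán graph T(n, r) with parts as balanced as possible, and is at most (1 − 1/r) · n^2/2. For r = 8, n = 444: the density bound is (7/8) · 197136/2 = 86247. The integer-valued extremum is e(T(444, 8)) = 86246, which is strictly less than the density bound 86247 since 8 ∤ 444 (the parts of T(444, 8) cannot all be equal).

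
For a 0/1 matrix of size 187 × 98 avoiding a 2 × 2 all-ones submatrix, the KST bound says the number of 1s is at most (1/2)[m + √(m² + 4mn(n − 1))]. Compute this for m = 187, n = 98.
z(187, 98; 2, 2) ≤ (1/2)[187 + √(187² + 4·187·98·97)] = (1/2)[187 + √7145457] = 1430.0494

Kővári–Sós–Turán: let r_1, ..., r_187 be the row sums and z = Σ r_i the total number of 1s. Each pair of columns can share at most one row with both entries 1 (else a 2×2 all-ones block appears), so Σ_i C(r_i, 2) ≤ C(98, 2) = 4753. By convexity Σ_i C(r_i, 2) ≥ 187·C(z/187, 2) = z(z − 187)/(2·187), giving z² − 187z − 187·98·97 ≤ 0 and hence z ≤ (1/2)[187 + √(34969 + 4·1777622)] = (1/2)[187 + √7145457] ≈ (1/2)(187 + 2673.0988) = 1430.0494.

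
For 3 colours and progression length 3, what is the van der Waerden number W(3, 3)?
W(3, 3) = 27

W(3, 3) = 27. The lower bound W(3, 3) > 26 comes from an explicit good 3-colouring of [1, 26]; the upper bound W(3, 3) ≤ 27 was verified by exhaustive search over 3-colourings of [1, 27].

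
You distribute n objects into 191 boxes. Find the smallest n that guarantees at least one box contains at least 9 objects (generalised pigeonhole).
n = (9 − 1)·191 + 1 = 1529

By the generalised pigeonhole principle, to guarantee some box contains ≥ r objects we need more than (r − 1) · k objects total. Threshold: n = (r − 1) · k + 1. With r = 9 and k = 191: n = 8 · 191 + 1 = 1528 + 1 = 1529. For n = 1528 = 8 · 191, we can put exactly 8 objects in every box, avoiding 9 in any single one — so 1529 is tight.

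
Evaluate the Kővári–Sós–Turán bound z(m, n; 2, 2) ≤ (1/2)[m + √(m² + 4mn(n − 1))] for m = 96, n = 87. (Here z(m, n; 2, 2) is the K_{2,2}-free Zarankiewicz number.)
z(96, 87; 2, 2) ≤ (1/2)[96 + √(96² + 4·96·87·86)] = (1/2)[96 + √2882304] = 896.8675

Kővári–Sós–Turán: let r_1, ..., r_96 be the row sums and z = Σ r_i the total number of 1s. Each pair of columns can share at most one row with both entries 1 (else a 2×2 all-ones block appears), so Σ_i C(r_i, 2) ≤ C(87, 2) = 3741. By convexity Σ_i C(r_i, 2) ≥ 96·C(z/96, 2) = z(z − 96)/(2·96), giving z² − 96z − 96·87·86 ≤ 0 and hence z ≤ (1/2)[96 + √(9216 + 4·718272)] = (1/2)[96 + √2882304] ≈ (1/2)(96 + 1697.735) = 896.8675.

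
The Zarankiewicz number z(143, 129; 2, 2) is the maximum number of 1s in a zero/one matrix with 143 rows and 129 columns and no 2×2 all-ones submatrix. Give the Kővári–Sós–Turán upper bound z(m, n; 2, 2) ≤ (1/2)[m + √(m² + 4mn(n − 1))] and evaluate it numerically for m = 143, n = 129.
z(143, 129; 2, 2) ≤ (1/2)[143 + √(143² + 4·143·129·128)] = (1/2)[143 + √9465313] = 1609.7874

Kővári–Sós–Turán: let r_1, ..., r_143 be the row sums and z = Σ r_i the total number of 1s. Each pair of columns can share at most one row with both entries 1 (else a 2×2 all-ones block appears), so Σ_i C(r_i, 2) ≤ C(129, 2) = 8256. By convexity Σ_i C(r_i, 2) ≥ 143·C(z/143, 2) = z(z − 143)/(2·143), giving z² − 143z − 143·129·128 ≤ 0 and hence z ≤ (1/2)[143 + √(20449 + 4·2361216)] = (1/2)[143 + √9465313] ≈ (1/2)(143 + 3076.5749) = 1609.7874.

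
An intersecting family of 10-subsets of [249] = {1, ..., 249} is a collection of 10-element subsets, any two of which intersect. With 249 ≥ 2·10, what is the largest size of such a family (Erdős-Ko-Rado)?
max |F| = C(248, 9) = 8443578451548240

The Erdős-Ko-Rado theorem states: for n ≥ 2k, an intersecting family of k-subsets of an n-element set has size at most C(n − 1, k − 1), with equality for 'star' families {A ⊆ [n] : |A| = k, i ∈ A} (fix an element i). For n = 249, k = 10: C(248, 9) = 8443578451548240.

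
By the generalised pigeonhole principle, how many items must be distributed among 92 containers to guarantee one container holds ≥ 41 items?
n = (41 − 1)·92 + 1 = 3681

By the generalised pigeonhole principle, to guarantee some box contains ≥ r objects we need more than (r − 1) · k objects total. Threshold: n = (r − 1) · k + 1. With r = 41 and k = 92: n = 40 · 92 + 1 = 3680 + 1 = 3681. For n = 3680 = 40 · 92, we can put exactly 40 objects in every box, avoiding 41 in any single one — so 3681 is tight.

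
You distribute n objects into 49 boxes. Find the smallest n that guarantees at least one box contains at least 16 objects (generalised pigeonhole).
n = (16 − 1)·49 + 1 = 736

By the generalised pigeonhole principle, to guarantee some box contains ≥ r objects we need more than (r − 1) · k objects total. Threshold: n = (r − 1) · k + 1. With r = 16 and k = 49: n = 15 · 49 + 1 = 735 + 1 = 736. For n = 735 = 15 · 49, we can put exactly 15 objects in every box, avoiding 16 in any single one — so 736 is tight.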